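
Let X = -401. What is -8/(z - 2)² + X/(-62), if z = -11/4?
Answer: 136825/22382 ≈ 6.1132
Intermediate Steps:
z = -11/4 (z = -11*¼ = -11/4 ≈ -2.7500)
-8/(z - 2)² + X/(-62) = -8/(-11/4 - 2)² - 401/(-62) = -8/((-19/4)²) - 401*(-1/62) = -8/361/16 + 401/62 = -8*16/361 + 401/62 = -128/361 + 401/62 = 136825/22382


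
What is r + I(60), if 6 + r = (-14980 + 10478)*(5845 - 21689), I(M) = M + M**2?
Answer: 71333342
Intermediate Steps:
r = 71329682 (r = -6 + (-14980 + 10478)*(5845 - 21689) = -6 - 4502*(-15844) = -6 + 71329688 = 71329682)
r + I(60) = 71329682 + 60*(1 + 60) = 71329682 + 60*61 = 71329682 + 3660 = 71333342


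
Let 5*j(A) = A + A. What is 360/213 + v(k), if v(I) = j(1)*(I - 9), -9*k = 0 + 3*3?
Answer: -164/71 ≈ -2.3099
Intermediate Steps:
k = -1 (k = -(0 + 3*3)/9 = -(0 + 9)/9 = -1/9*9 = -1)
j(A) = 2*A/5 (j(A) = (A + A)/5 = (2*A)/5 = 2*A/5)
v(I) = -18/5 + 2*I/5 (v(I) = ((2/5)*1)*(I - 9) = 2*(-9 + I)/5 = -18/5 + 2*I/5)
360/213 + v(k) = 360/213 + (-18/5 + (2/5)*(-1)) = 360*(1/213) + (-18/5 - 2/5) = 120/71 - 4 = -164/71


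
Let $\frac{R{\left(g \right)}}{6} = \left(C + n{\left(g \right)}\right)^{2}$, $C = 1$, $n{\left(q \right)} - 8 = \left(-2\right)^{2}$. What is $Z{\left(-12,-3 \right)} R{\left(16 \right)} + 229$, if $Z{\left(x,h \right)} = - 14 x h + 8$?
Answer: $-502715$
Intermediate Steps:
$n{\left(q \right)} = 12$ ($n{\left(q \right)} = 8 + \left(-2\right)^{2} = 8 + 4 = 12$)
$Z{\left(x,h \right)} = 8 - 14 h x$ ($Z{\left(x,h \right)} = - 14 h x + 8 = 8 - 14 h x$)
$R{\left(g \right)} = 1014$ ($R{\left(g \right)} = 6 \left(1 + 12\right)^{2} = 6 \cdot 13^{2} = 6 \cdot 169 = 1014$)
$Z{\left(-12,-3 \right)} R{\left(16 \right)} + 229 = \left(8 - \left(-42\right) \left(-12\right)\right) 1014 + 229 = \left(8 - 504\right) 1014 + 229 = \left(-496\right) 1014 + 229 = -502944 + 229 = -502715$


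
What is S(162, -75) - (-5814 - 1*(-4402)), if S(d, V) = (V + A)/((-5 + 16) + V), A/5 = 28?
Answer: 90303/64 ≈ 1411.0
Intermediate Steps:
A = 140 (A = 5*28 = 140)
S(d, V) = (140 + V)/(11 + V) (S(d, V) = (V + 140)/((-5 + 16) + V) = (140 + V)/(11 + V))
S(162, -75) - (-5814 - 1*(-4402)) = (140 - 75)/(11 - 75) - (-5814 - 1*(-4402)) = 65/(-64) - (-5814 + 4402) = -1/64*65 - 1*(-1412) = -65/64 + 1412 = 90303/64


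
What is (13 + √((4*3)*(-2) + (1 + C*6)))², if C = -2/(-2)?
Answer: (13 + I*√17)² ≈ 152.0 + 107.2*I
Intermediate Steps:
C = 1 (C = -2*(-½) = 1)
(13 + √((4*3)*(-2) + (1 + C*6)))² = (13 + √((4*3)*(-2) + (1 + 1*6)))² = (13 + √(12*(-2) + (1 + 6)))² = (13 + √(-24 + 7))² = (13 + √(-17))² = (13 + I*√17)²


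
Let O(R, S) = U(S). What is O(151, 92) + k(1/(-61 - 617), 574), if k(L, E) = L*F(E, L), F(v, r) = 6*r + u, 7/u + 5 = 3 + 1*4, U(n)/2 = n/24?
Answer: 1173959/153228 ≈ 7.6615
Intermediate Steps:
U(n) = n/12 (U(n) = 2*(n/24) = n/12)
u = 7/2 (u = 7/(-5 + (3 + 1*4)) = 7/(-5 + (3 + 4)) = 7/(-5 + 7) = 7/2 ≈ 3.5000)
O(R, S) = S/12
F(v, r) = 7/2 + 6*r (F(v, r) = 6*r + 7/2 = 7/2 + 6*r)
k(L, E) = L*(7/2 + 6*L)
O(151, 92) + k(1/(-61 - 617), 574) = (1/12)*92 + (7 + 12/(-61 - 617))/(2*(-61 - 617)) = 23/3 + (1/2)*(7 + 12/(-678))/(-678) = 23/3 + (1/2)*(-1/678)*(7 + 12*(-1/678)) = 23/3 + (1/2)*(-1/678)*(7 - 2/113) = 23/3 + (1/2)*(-1/678)*(789/113) = 23/3 - 263/51076 = 1173959/153228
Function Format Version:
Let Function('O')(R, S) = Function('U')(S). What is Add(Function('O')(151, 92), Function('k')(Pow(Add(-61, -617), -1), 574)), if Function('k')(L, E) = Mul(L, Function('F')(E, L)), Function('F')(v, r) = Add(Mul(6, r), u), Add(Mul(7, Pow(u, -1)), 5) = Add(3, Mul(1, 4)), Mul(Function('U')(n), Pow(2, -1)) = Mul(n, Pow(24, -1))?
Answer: Rational(1173959, 153228) ≈ 7.6615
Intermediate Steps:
Function('U')(n) = Mul(Rational(1, 12), n) (Function('U')(n) = Mul(2, Mul(n, Pow(24, -1))) = Mul(2, Mul(n, Rational(1, 24))) = Mul(2, Mul(Rational(1, 24), n)) = Mul(Rational(1, 12), n))
u = Rational(7, 2) (u = Mul(7, Pow(Add(-5, Add(3, Mul(1, 4))), -1)) = Mul(7, Pow(Add(-5, Add(3, 4)), -1)) = Mul(7, Pow(Add(-5, 7), -1)) = Mul(7, Pow(2, -1)) = Mul(7, Rational(1, 2)) = Rational(7, 2) ≈ 3.5000)
Function('O')(R, S) = Mul(Rational(1, 12), S)
Function('F')(v, r) = Add(Rational(7, 2), Mul(6, r)) (Function('F')(v, r) = Add(Mul(6, r), Rational(7, 2)) = Add(Rational(7, 2), Mul(6, r)))
Function('k')(L, E) = Mul(L, Add(Rational(7, 2), Mul(6, L)))
Add(Function('O')(151, 92), Function('k')(Pow(Add(-61, -617), -1), 574)) = Add(Mul(Rational(1, 12), 92), Mul(Rational(1, 2), Pow(Add(-61, -617), -1), Add(7, Mul(12, Pow(Add(-61, -617), -1))))) = Add(Rational(23, 3), Mul(Rational(1, 2), Pow(-678, -1), Add(7, Mul(12, Pow(-678, -1))))) = Add(Rational(23, 3), Mul(Rational(1, 2), Rational(-1, 678), Add(7, Mul(12, Rational(-1, 678))))) = Add(Rational(23, 3), Mul(Rational(1, 2), Rational(-1, 678), Add(7, Rational(-2, 113)))) = Add(Rational(23, 3), Mul(Rational(1, 2), Rational(-1, 678), Rational(789, 113))) = Add(Rational(23, 3), Rational(-263, 51076)) = Rational(1173959, 153228)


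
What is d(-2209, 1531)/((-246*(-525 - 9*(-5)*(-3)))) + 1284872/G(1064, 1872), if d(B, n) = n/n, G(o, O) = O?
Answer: 482897731/703560 ≈ 686.36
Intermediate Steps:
d(B, n) = 1
d(-2209, 1531)/((-246*(-525 - 9*(-5)*(-3)))) + 1284872/G(1064, 1872) = 1/(-246*(-525 - 9*(-5)*(-3))) + 1284872/1872 = 1/(-246*(-525 + 45*(-3))) + 1284872*(1/1872) = 1/(-246*(-525 - 135)) + 160609/234 = 1/(-246*(-660)) + 160609/234 = 1/162360 + 160609/234 = 482897731/703560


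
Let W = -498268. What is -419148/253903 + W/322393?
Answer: -261642121168/81856549879 ≈ -3.1964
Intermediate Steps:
-419148/253903 + W/322393 = -419148/253903 - 498268/322393 = -261642121168/81856549879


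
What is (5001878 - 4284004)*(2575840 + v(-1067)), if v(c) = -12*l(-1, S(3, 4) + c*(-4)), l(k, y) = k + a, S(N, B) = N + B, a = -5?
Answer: 1849180251088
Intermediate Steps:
S(N, B) = B + N
l(k, y) = -5 + k (l(k, y) = k - 5 = -5 + k)
v(c) = 72 (v(c) = -12*(-5 - 1) = -12*(-6) = 72)
(5001878 - 4284004)*(2575840 + v(-1067)) = (5001878 - 4284004)*(2575840 + 72) = 717874*2575912 = 1849180251088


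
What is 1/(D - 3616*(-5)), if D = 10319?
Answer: 1/28399 ≈ 3.5212e-5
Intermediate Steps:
1/(D - 3616*(-5)) = 1/(10319 - 3616*(-5)) = 1/(10319 + 18080) = 1/28399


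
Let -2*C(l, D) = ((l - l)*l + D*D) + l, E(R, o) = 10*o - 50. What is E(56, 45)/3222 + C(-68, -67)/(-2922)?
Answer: 2763677/3138228 ≈ 0.88065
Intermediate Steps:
E(R, o) = -50 + 10*o
C(l, D) = -l/2 - D**2/2 (C(l, D) = -(((l - l)*l + D*D) + l)/2 = -((0*l + D**2) + l)/2 = -((0 + D**2) + l)/2 = -(D**2 + l)/2 = -(l + D**2)/2 = -l/2 - D**2/2)
E(56, 45)/3222 + C(-68, -67)/(-2922) = (-50 + 10*45)/3222 + (-1/2*(-68) - 1/2*(-67)**2)/(-2922) = (-50 + 450)*(1/3222) + (34 - 1/2*4489)*(-1/2922) = 400*(1/3222) + (34 - 4489/2)*(-1/2922) = 200/1611 - 4421/2*(-1/2922) = 200/1611 + 4421/5844 = 2763677/3138228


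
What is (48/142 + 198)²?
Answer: 198302724/5041 ≈ 39338.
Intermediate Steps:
(48/142 + 198)² = (48*(1/142) + 198)² = (24/71 + 198)² = (14082/71)² = 198302724/5041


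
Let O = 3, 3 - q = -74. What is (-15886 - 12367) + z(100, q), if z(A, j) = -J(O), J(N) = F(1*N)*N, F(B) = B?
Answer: -28262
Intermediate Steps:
q = 77 (q = 3 - 1*(-74) = 3 + 74 = 77)
J(N) = N² (J(N) = (1*N)*N = N*N = N²)
z(A, j) = -9 (z(A, j) = -1*3² = -1*9 = -9)
(-15886 - 12367) + z(100, q) = (-15886 - 12367) - 9 = -28253 - 9 = -28262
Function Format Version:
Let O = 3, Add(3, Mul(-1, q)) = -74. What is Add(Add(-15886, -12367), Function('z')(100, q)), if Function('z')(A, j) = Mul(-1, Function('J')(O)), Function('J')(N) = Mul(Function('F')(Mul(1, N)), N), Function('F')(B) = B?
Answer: -28262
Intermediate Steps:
q = 77 (q = Add(3, Mul(-1, -74)) = Add(3, 74) = 77)
Function('J')(N) = Pow(N, 2) (Function('J')(N) = Mul(Mul(1, N), N) = Mul(N, N) = Pow(N, 2))
Function('z')(A, j) = -9 (Function('z')(A, j) = Mul(-1, Pow(3, 2)) = Mul(-1, 9) = -9)
Add(Add(-15886, -12367), Function('z')(100, q)) = Add(Add(-15886, -12367), -9) = Add(-28253, -9) = -28262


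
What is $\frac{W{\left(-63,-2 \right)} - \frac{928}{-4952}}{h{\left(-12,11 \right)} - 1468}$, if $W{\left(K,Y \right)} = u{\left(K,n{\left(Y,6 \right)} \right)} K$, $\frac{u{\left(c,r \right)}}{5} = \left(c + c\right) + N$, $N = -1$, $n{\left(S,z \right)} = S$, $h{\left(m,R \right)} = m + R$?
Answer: $- \frac{24763211}{909311} \approx -27.233$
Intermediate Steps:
$h{\left(m,R \right)} = R + m$
$u{\left(c,r \right)} = -5 + 10 c$ ($u{\left(c,r \right)} = 5 \left(\left(c + c\right) - 1\right) = 5 \left(2 c - 1\right) = 5 \left(-1 + 2 c\right) = -5 + 10 c$)
$W{\left(K,Y \right)} = K \left(-5 + 10 K\right)$ ($W{\left(K,Y \right)} = \left(-5 + 10 K\right) K = K \left(-5 + 10 K\right)$)
$\frac{W{\left(-63,-2 \right)} - \frac{928}{-4952}}{h{\left(-12,11 \right)} - 1468} = \frac{5 \left(-63\right) \left(-1 + 2 \left(-63\right)\right) - \frac{928}{-4952}}{\left(11 - 12\right) - 1468} = \frac{5 \left(-63\right) \left(-1 - 126\right) - - \frac{116}{619}}{-1 - 1468} = \frac{5 \left(-63\right) \left(-127\right) + \frac{116}{619}}{-1469} = \left(40005 + \frac{116}{619}\right) \left(- \frac{1}{1469}\right) = \frac{24763211}{619} \left(- \frac{1}{1469}\right) = - \frac{24763211}{909311}$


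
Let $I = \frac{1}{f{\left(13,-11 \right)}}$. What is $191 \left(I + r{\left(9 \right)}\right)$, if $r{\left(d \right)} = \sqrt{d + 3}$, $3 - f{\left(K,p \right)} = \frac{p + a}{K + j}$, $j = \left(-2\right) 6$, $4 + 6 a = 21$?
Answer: $\frac{1146}{67} + 382 \sqrt{3} \approx 678.75$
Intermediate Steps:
$a = \frac{17}{6}$ ($a = - \frac{2}{3} + \frac{1}{6} \cdot 21 = - \frac{2}{3} + \frac{7}{2} = \frac{17}{6} \approx 2.8333$)
$j = -12$
$f{\left(K,p \right)} = 3 - \frac{\frac{17}{6} + p}{-12 + K}$ ($f{\left(K,p \right)} = 3 - \frac{p + \frac{17}{6}}{K - 12} = 3 - \frac{\frac{17}{6} + p}{-12 + K}$)
$r{\left(d \right)} = \sqrt{3 + d}$
$I = \frac{6}{67}$ ($I = \frac{1}{\frac{1}{-12 + 13} \left(- \frac{233}{6} - -11 + 3 \cdot 13\right)} = \frac{1}{1^{-1} \left(- \frac{233}{6} + 11 + 39\right)} = \frac{1}{1 \cdot \frac{67}{6}} = \frac{1}{\frac{67}{6}} = \frac{6}{67} \approx 0.089552$)
$191 \left(I + r{\left(9 \right)}\right) = 191 \left(\frac{6}{67} + \sqrt{3 + 9}\right) = 191 \left(\frac{6}{67} + \sqrt{12}\right) = 191 \left(\frac{6}{67} + 2 \sqrt{3}\right) = \frac{1146}{67} + 382 \sqrt{3}$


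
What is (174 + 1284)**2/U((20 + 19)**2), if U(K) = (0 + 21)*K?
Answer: 78732/1183 ≈ 66.553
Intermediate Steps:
U(K) = 21*K
(174 + 1284)**2/U((20 + 19)**2) = (174 + 1284)**2/((21*(20 + 19)**2)) = 1458**2/((21*39**2)) = 2125764/((21*1521)) = 2125764/31941 = 2125764*(1/31941) = 78732/1183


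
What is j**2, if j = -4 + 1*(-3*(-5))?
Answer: 121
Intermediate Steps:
j = 11 (j = -4 + 1*15 = -4 + 15 = 11)
j**2 = 11**2 = 121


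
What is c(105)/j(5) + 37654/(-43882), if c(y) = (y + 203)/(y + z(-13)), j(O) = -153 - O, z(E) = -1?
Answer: -79030773/90133628 ≈ -0.87682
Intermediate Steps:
c(y) = (203 + y)/(-1 + y) (c(y) = (y + 203)/(y - 1) = (203 + y)/(-1 + y))
c(105)/j(5) + 37654/(-43882) = ((203 + 105)/(-1 + 105))/(-153 - 1*5) + 37654/(-43882) = (308/104)/(-153 - 5) + 37654*(-1/43882) = ((1/104)*308)/(-158) - 18827/21941 = (77/26)*(-1/158) - 18827/21941 = -77/4108 - 18827/21941 = -79030773/90133628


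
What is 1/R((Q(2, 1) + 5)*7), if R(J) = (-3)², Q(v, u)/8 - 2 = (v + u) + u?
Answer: ⅑ ≈ 0.11111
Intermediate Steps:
Q(v, u) = 16 + 8*v + 16*u (Q(v, u) = 16 + 8*((v + u) + u) = 16 + 8*((u + v) + u) = 16 + 8*(v + 2*u) = 16 + (8*v + 16*u) = 16 + 8*v + 16*u)
R(J) = 9
1/R((Q(2, 1) + 5)*7) = 1/9 = ⅑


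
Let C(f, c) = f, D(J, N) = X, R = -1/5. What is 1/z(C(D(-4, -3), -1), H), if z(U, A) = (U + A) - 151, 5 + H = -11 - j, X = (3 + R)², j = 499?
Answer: -25/16454 ≈ -0.0015194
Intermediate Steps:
R = -⅕ (R = -1*⅕ = -⅕ ≈ -0.20000)
X = 196/25 (X = (3 - ⅕)² = (14/5)² = 196/25 ≈ 7.8400)
D(J, N) = 196/25
H = -515 (H = -5 + (-11 - 1*499) = -5 + (-11 - 499) = -5 - 510 = -515)
z(U, A) = -151 + A + U (z(U, A) = (A + U) - 151 = -151 + A + U)
1/z(C(D(-4, -3), -1), H) = 1/(-151 - 515 + 196/25) = 1/(-16454/25) = -25/16454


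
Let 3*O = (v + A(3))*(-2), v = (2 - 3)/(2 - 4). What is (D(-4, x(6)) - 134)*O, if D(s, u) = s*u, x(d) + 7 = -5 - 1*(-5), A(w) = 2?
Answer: 530/3 ≈ 176.67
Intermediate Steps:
x(d) = -7 (x(d) = -7 + (-5 - 1*(-5)) = -7 + (-5 + 5) = -7 + 0 = -7)
v = 1/2 (v = -1/(-2) = -1*(-1/2) = 1/2 ≈ 0.50000)
O = -5/3 (O = ((1/2 + 2)*(-2))/3 = ((5/2)*(-2))/3 = (1/3)*(-5) = -5/3 ≈ -1.6667)
(D(-4, x(6)) - 134)*O = (-4*(-7) - 134)*(-5/3) = (28 - 134)*(-5/3) = -106*(-5/3) = 530/3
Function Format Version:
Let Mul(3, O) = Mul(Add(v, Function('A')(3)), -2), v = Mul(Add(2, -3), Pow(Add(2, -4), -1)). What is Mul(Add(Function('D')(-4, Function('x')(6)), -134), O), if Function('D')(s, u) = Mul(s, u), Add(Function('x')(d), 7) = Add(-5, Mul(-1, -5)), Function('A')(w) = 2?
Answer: Rational(530, 3) ≈ 176.67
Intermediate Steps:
Function('x')(d) = -7 (Function('x')(d) = Add(-7, Add(-5, Mul(-1, -5))) = Add(-7, Add(-5, 5)) = Add(-7, 0) = -7)
v = Rational(1, 2) (v = Mul(-1, Pow(-2, -1)) = Mul(-1, Rational(-1, 2)) = Rational(1, 2) ≈ 0.50000)
O = Rational(-5, 3) (O = Mul(Rational(1, 3), Mul(Add(Rational(1, 2), 2), -2)) = Mul(Rational(1, 3), Mul(Rational(5, 2), -2)) = Mul(Rational(1, 3), -5) = Rational(-5, 3) ≈ -1.6667)
Mul(Add(Function('D')(-4, Function('x')(6)), -134), O) = Mul(Add(Mul(-4, -7), -134), Rational(-5, 3)) = Mul(Add(28, -134), Rational(-5, 3)) = Mul(-106, Rational(-5, 3)) = Rational(530, 3)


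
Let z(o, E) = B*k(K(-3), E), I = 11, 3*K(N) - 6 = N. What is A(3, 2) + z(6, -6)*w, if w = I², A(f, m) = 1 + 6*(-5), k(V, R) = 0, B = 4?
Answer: -29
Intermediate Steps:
K(N) = 2 + N/3
A(f, m) = -29 (A(f, m) = 1 - 30 = -29)
z(o, E) = 0 (z(o, E) = 4*0 = 0)
w = 121 (w = 11² = 121)
A(3, 2) + z(6, -6)*w = -29 + 0*121 = -29 + 0 = -29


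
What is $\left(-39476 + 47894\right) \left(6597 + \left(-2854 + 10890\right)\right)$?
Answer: $123180594$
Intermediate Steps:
$\left(-39476 + 47894\right) \left(6597 + \left(-2854 + 10890\right)\right) = 8418 \left(6597 + 8036\right) = 8418 \cdot 14633 = 123180594$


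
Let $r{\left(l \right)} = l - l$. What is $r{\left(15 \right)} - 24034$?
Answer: $-24034$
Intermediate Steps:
$r{\left(l \right)} = 0$
$r{\left(15 \right)} - 24034 = 0 - 24034 = -24034$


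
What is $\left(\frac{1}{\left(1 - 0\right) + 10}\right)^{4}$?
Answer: $\frac{1}{14641} \approx 6.8301 \cdot 10^{-5}$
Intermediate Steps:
$\left(\frac{1}{\left(1 - 0\right) + 10}\right)^{4} = \left(\frac{1}{\left(1 + 0\right) + 10}\right)^{4} = \left(\frac{1}{1 + 10}\right)^{4} = \left(\frac{1}{11}\right)^{4} = \frac{1}{14641}$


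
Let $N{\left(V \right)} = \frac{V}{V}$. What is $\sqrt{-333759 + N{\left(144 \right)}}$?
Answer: $i \sqrt{333758} \approx 577.72 i$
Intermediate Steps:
$N{\left(V \right)} = 1$
$\sqrt{-333759 + N{\left(144 \right)}} = \sqrt{-333759 + 1} = \sqrt{-333758} = i \sqrt{333758}$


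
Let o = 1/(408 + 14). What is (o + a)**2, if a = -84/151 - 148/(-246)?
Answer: 139798966609/61431202893636 ≈ 0.0022757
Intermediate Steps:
a = 842/18573 (a = -84*1/151 - 148*(-1/246) = -84/151 + 74/123 = 842/18573 ≈ 0.045335)
o = 1/422 ≈ 0.0023697
(o + a)**2 = (1/422 + 842/18573)**2 = (373897/7837806)**2 = 139798966609/61431202893636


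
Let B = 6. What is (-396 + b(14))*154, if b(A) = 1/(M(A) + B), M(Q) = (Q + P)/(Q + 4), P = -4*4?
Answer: -3230766/53 ≈ -60958.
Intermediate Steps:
P = -16
M(Q) = (-16 + Q)/(4 + Q) (M(Q) = (Q - 16)/(Q + 4) = (-16 + Q)/(4 + Q))
b(A) = 1/(6 + (-16 + A)/(4 + A)) (b(A) = 1/((-16 + A)/(4 + A) + 6) = 1/(6 + (-16 + A)/(4 + A)))
(-396 + b(14))*154 = (-396 + (4 + 14)/(8 + 7*14))*154 = (-396 + 18/(8 + 98))*154 = (-396 + 18/106)*154 = (-396 + (1/106)*18)*154 = (-396 + 9/53)*154 = -20979/53*154 = -3230766/53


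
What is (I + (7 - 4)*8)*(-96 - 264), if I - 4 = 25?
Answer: -19080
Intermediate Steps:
I = 29 (I = 4 + 25 = 29)
(I + (7 - 4)*8)*(-96 - 264) = (29 + (7 - 4)*8)*(-96 - 264) = (29 + 3*8)*(-360) = (29 + 24)*(-360) = 53*(-360) = -19080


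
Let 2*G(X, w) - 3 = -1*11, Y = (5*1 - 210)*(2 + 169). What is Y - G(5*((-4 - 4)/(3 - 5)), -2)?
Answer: -35051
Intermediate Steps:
Y = -35055 (Y = (5 - 210)*171 = -205*171 = -35055)
G(X, w) = -4 (G(X, w) = 3/2 + (-1*11)/2 = 3/2 + (½)*(-11) = 3/2 - 11/2 = -4)
Y - G(5*((-4 - 4)/(3 - 5)), -2) = -35055 - 1*(-4) = -35055 + 4 = -35051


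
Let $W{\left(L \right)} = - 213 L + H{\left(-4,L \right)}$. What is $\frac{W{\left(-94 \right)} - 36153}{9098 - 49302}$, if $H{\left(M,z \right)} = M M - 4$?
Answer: $\frac{16119}{40204} \approx 0.40093$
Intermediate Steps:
$H{\left(M,z \right)} = -4 + M^{2}$ ($H{\left(M,z \right)} = M^{2} - 4 = -4 + M^{2}$)
$W{\left(L \right)} = 12 - 213 L$ ($W{\left(L \right)} = - 213 L - \left(4 - \left(-4\right)^{2}\right) = - 213 L + \left(-4 + 16\right) = - 213 L + 12 = 12 - 213 L$)
$\frac{W{\left(-94 \right)} - 36153}{9098 - 49302} = \frac{\left(12 - -20022\right) - 36153}{9098 - 49302} = \frac{\left(12 + 20022\right) - 36153}{-40204} = \left(20034 - 36153\right) \left(- \frac{1}{40204}\right) = \left(-16119\right) \left(- \frac{1}{40204}\right) = \frac{16119}{40204}$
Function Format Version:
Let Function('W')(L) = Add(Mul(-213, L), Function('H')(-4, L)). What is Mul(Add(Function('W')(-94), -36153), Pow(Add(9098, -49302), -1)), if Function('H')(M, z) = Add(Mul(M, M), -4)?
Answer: Rational(16119, 40204) ≈ 0.40093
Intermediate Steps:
Function('H')(M, z) = Add(-4, Pow(M, 2)) (Function('H')(M, z) = Add(Pow(M, 2), -4) = Add(-4, Pow(M, 2)))
Function('W')(L) = Add(12, Mul(-213, L)) (Function('W')(L) = Add(Mul(-213, L), Add(-4, Pow(-4, 2))) = Add(Mul(-213, L), Add(-4, 16)) = Add(Mul(-213, L), 12) = Add(12, Mul(-213, L)))
Mul(Add(Function('W')(-94), -36153), Pow(Add(9098, -49302), -1)) = Mul(Add(Add(12, Mul(-213, -94)), -36153), Pow(Add(9098, -49302), -1)) = Mul(Add(Add(12, 20022), -36153), Pow(-40204, -1)) = Mul(Add(20034, -36153), Rational(-1, 40204)) = Mul(-16119, Rational(-1, 40204)) = Rational(16119, 40204)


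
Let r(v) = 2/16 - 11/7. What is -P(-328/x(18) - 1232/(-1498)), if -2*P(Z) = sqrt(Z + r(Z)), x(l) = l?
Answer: I*sqrt(1522475822)/17976 ≈ 2.1706*I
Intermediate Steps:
r(v) = -81/56 (r(v) = 2*(1/16) - 11*1/7 = 1/8 - 11/7 = -81/56)
P(Z) = -sqrt(-81/56 + Z)/2 (P(Z) = -sqrt(Z - 81/56)/2 = -sqrt(-81/56 + Z)/2)
-P(-328/x(18) - 1232/(-1498)) = -(-1)*sqrt(-1134 + 784*(-328/18 - 1232/(-1498)))/56 = -(-1)*sqrt(-1134 + 784*(-328*1/18 - 1232*(-1/1498)))/56 = -(-1)*sqrt(-1134 + 784*(-164/9 + 88/107))/56 = -(-1)*sqrt(-1134 + 784*(-16756/963))/56 = -(-1)*sqrt(-1134 - 13136704/963)/56 = -(-1)*sqrt(-14228746/963)/56 = -(-1)*I*sqrt(1522475822)/321/56 = -(-1)*I*sqrt(1522475822)/17976 = I*sqrt(1522475822)/17976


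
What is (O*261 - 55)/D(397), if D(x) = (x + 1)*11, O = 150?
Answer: 39095/4378 ≈ 8.9299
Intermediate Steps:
D(x) = 11 + 11*x (D(x) = (1 + x)*11 = 11 + 11*x)
(O*261 - 55)/D(397) = (150*261 - 55)/(11 + 11*397) = (39150 - 55)/(11 + 4367) = 39095/4378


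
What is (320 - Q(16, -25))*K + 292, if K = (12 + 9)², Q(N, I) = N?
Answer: 134356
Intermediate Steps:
K = 441 (K = 21² = 441)
(320 - Q(16, -25))*K + 292 = (320 - 1*16)*441 + 292 = (320 - 16)*441 + 292 = 304*441 + 292 = 134064 + 292 = 134356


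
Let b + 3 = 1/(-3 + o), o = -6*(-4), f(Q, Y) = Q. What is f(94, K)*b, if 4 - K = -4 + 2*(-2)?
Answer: -5828/21 ≈ -277.52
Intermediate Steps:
K = 12 (K = 4 - (-4 + 2*(-2)) = 4 - (-4 - 4) = 4 - 1*(-8) = 4 + 8 = 12)
o = 24
b = -62/21 (b = -3 + 1/(-3 + 24) = -3 + 1/21 = -62/21 ≈ -2.9524)
f(94, K)*b = 94*(-62/21) = -5828/21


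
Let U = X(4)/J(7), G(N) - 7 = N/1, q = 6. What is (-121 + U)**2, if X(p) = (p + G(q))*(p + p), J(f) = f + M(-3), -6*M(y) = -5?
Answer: 23726641/2209 ≈ 10741.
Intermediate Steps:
G(N) = 7 + N (G(N) = 7 + N/1 = 7 + N*1 = 7 + N)
M(y) = 5/6 (M(y) = -1/6*(-5) = 5/6)
J(f) = 5/6 + f (J(f) = f + 5/6 = 5/6 + f)
X(p) = 2*p*(13 + p) (X(p) = (p + (7 + 6))*(p + p) = (p + 13)*(2*p) = (13 + p)*(2*p) = 2*p*(13 + p))
U = 816/47 (U = (2*4*(13 + 4))/(5/6 + 7) = (2*4*17)/(47/6) = 136*(6/47) = 816/47 ≈ 17.362)
(-121 + U)**2 = (-121 + 816/47)**2 = (-4871/47)**2 = 23726641/2209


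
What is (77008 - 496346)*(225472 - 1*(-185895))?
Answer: -172501815046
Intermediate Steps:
(77008 - 496346)*(225472 - 1*(-185895)) = -419338*(225472 + 185895) = -419338*411367 = -172501815046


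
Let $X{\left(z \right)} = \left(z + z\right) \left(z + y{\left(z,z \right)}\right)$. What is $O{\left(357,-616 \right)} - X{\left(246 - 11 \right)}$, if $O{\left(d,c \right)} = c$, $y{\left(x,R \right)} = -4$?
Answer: $-109186$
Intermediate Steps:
$X{\left(z \right)} = 2 z \left(-4 + z\right)$ ($X{\left(z \right)} = \left(z + z\right) \left(z - 4\right) = 2 z \left(-4 + z\right)$)
$O{\left(357,-616 \right)} - X{\left(246 - 11 \right)} = -616 - 2 \left(246 - 11\right) \left(-4 + \left(246 - 11\right)\right) = -616 - 2 \cdot 235 \left(-4 + 235\right) = -616 - 2 \cdot 235 \cdot 231 = -616 - 108570 = -109186$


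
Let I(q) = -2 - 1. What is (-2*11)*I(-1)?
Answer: 66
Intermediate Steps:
I(q) = -3
(-2*11)*I(-1) = -2*11*(-3) = -22*(-3) = 66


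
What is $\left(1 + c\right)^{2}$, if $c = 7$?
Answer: $64$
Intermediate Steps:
$\left(1 + c\right)^{2} = \left(1 + 7\right)^{2} = 8^{2} = 64$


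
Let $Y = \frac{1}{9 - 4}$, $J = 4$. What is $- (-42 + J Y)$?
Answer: $\frac{206}{5} \approx 41.2$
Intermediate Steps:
$Y = \frac{1}{5} \approx 0.2$
$- (-42 + J Y) = - (-42 + 4 \cdot \frac{1}{5}) = - (-42 + \frac{4}{5}) = \left(-1\right) \left(- \frac{206}{5}\right) = \frac{206}{5}$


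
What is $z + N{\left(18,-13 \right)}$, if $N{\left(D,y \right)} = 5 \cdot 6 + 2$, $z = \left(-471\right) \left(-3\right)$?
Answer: $1445$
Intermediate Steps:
$z = 1413$
$N{\left(D,y \right)} = 32$ ($N{\left(D,y \right)} = 30 + 2 = 32$)
$z + N{\left(18,-13 \right)} = 1413 + 32 = 1445$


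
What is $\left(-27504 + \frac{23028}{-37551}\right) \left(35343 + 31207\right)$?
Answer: $- \frac{22911517488200}{12517} \approx -1.8304 \cdot 10^{9}$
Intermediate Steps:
$\left(-27504 + \frac{23028}{-37551}\right) \left(35343 + 31207\right) = \left(-27504 + 23028 \left(- \frac{1}{37551}\right)\right) 66550 = \left(-27504 - \frac{7676}{12517}\right) 66550 = \left(- \frac{344275244}{12517}\right) 66550 = - \frac{22911517488200}{12517}$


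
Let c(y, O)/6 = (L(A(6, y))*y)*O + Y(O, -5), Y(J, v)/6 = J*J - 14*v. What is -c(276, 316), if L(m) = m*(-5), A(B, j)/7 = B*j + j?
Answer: 35381678184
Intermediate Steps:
A(B, j) = 7*j + 7*B*j (A(B, j) = 7*(B*j + j) = 7*(j + B*j) = 7*j + 7*B*j)
Y(J, v) = -84*v + 6*J² (Y(J, v) = 6*(J*J - 14*v) = 6*(J² - 14*v) = -84*v + 6*J²)
L(m) = -5*m
c(y, O) = 2520 + 36*O² - 1470*O*y² (c(y, O) = 6*(((-35*y*(1 + 6))*y)*O + (-84*(-5) + 6*O²)) = 6*(((-35*y*7)*y)*O + (420 + 6*O²)) = 6*(((-245*y)*y)*O + (420 + 6*O²)) = 6*((-245*y²)*O + (420 + 6*O²)) = 6*(-245*O*y² + (420 + 6*O²)) = 6*(420 + 6*O² - 245*O*y²) = 2520 + 36*O² - 1470*O*y²)
-c(276, 316) = -(2520 + 36*316² - 1470*316*276²) = -(2520 + 36*99856 - 1470*316*76176) = -(2520 + 3594816 - 35385275520) = -1*(-35381678184) = 35381678184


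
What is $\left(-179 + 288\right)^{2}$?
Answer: $11881$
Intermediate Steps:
$\left(-179 + 288\right)^{2} = 109^{2} = 11881$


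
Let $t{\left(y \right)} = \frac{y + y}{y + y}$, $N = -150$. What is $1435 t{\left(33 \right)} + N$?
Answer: $1285$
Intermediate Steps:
$t{\left(y \right)} = 1$ ($t{\left(y \right)} = \frac{2 y}{2 y} = 2 y \frac{1}{2 y} = 1$)
$1435 t{\left(33 \right)} + N = 1435 \cdot 1 - 150 = 1435 - 150 = 1285$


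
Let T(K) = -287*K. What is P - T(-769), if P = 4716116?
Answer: 4495413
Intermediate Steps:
P - T(-769) = 4716116 - (-287)*(-769) = 4716116 - 1*220703 = 4716116 - 220703 = 4495413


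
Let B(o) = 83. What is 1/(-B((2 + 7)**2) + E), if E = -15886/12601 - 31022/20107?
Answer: -253368307/21739897505 ≈ -0.011655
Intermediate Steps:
E = -710328024/253368307 (E = -15886*1/12601 - 31022*1/20107 = -15886/12601 - 31022/20107 = -710328024/253368307 ≈ -2.8035)
1/(-B((2 + 7)**2) + E) = 1/(-1*83 - 710328024/253368307) = 1/(-83 - 710328024/253368307) = 1/(-21739897505/253368307) = -253368307/21739897505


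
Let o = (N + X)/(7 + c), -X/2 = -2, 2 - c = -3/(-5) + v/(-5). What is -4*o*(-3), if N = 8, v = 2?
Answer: 180/11 ≈ 16.364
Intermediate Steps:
c = 9/5 (c = 2 - (-3/(-5) + 2/(-5)) = 2 - (-3*(-1/5) + 2*(-1/5)) = 2 - (3/5 - 2/5) = 2 - 1*1/5 = 2 - 1/5 = 9/5 ≈ 1.8000)
X = 4 (X = -2*(-2) = 4)
o = 15/11 (o = (8 + 4)/(7 + 9/5) = 12/(44/5) = 12*(5/44) = 15/11 ≈ 1.3636)
-4*o*(-3) = -4*15/11*(-3) = -60/11*(-3) = 180/11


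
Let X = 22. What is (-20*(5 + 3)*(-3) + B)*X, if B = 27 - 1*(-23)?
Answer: 11660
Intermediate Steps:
B = 50 (B = 27 + 23 = 50)
(-20*(5 + 3)*(-3) + B)*X = (-20*(5 + 3)*(-3) + 50)*22 = (-20*8*(-3) + 50)*22 = (-5*32*(-3) + 50)*22 = (-160*(-3) + 50)*22 = (480 + 50)*22 = 530*22 = 11660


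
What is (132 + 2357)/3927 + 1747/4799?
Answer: 18805180/18845673 ≈ 0.99785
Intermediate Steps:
(132 + 2357)/3927 + 1747/4799 = 2489*(1/3927) + 1747*(1/4799) = 2489/3927 + 1747/4799 = 18805180/18845673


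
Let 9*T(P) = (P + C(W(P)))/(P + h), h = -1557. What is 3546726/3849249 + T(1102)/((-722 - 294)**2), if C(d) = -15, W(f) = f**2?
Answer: 4997439954902219/5423705162890560 ≈ 0.92141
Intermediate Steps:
T(P) = (-15 + P)/(9*(-1557 + P)) (T(P) = ((P - 15)/(P - 1557))/9 = ((-15 + P)/(-1557 + P))/9 = (-15 + P)/(9*(-1557 + P)))
3546726/3849249 + T(1102)/((-722 - 294)**2) = 3546726/3849249 + ((-15 + 1102)/(9*(-1557 + 1102)))/((-722 - 294)**2) = 3546726*(1/3849249) + ((1/9)*1087/(-455))/((-1016)**2) = 1182242/1283083 + ((1/9)*(-1/455)*1087)/1032256 = 1182242/1283083 - 1087/4095*1/1032256 = 1182242/1283083 - 1087/4227088320 = 4997439954902219/5423705162890560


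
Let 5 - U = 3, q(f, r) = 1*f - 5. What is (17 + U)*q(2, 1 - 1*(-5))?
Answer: -57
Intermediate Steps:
q(f, r) = -5 + f (q(f, r) = f - 5 = -5 + f)
U = 2 (U = 5 - 1*3 = 5 - 3 = 2)
(17 + U)*q(2, 1 - 1*(-5)) = (17 + 2)*(-5 + 2) = 19*(-3) = -57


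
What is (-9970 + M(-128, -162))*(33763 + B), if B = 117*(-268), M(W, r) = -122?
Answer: -24291444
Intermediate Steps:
B = -31356
(-9970 + M(-128, -162))*(33763 + B) = (-9970 - 122)*(33763 - 31356) = -10092*2407 = -24291444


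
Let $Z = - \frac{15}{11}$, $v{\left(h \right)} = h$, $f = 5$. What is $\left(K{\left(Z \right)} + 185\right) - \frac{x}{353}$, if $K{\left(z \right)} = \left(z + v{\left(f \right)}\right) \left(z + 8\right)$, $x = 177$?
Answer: $\frac{8911248}{42713} \approx 208.63$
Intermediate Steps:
$Z = - \frac{15}{11}$ ($Z = \left(-15\right) \frac{1}{11} = - \frac{15}{11} \approx -1.3636$)
$K{\left(z \right)} = \left(5 + z\right) \left(8 + z\right)$ ($K{\left(z \right)} = \left(z + 5\right) \left(z + 8\right) = \left(5 + z\right) \left(8 + z\right)$)
$\left(K{\left(Z \right)} + 185\right) - \frac{x}{353} = \left(\left(40 + \left(- \frac{15}{11}\right)^{2} + 13 \left(- \frac{15}{11}\right)\right) + 185\right) - \frac{177}{353} = \left(\left(40 + \frac{225}{121} - \frac{195}{11}\right) + 185\right) - 177 \cdot \frac{1}{353} = \left(\frac{2920}{121} + 185\right) - \frac{177}{353} = \frac{25305}{121} - \frac{177}{353} = \frac{8911248}{42713}$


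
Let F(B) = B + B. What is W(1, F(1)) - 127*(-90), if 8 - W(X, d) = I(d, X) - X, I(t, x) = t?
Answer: 11437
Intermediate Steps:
F(B) = 2*B
W(X, d) = 8 + X - d (W(X, d) = 8 - (d - X) = 8 + (X - d) = 8 + X - d)
W(1, F(1)) - 127*(-90) = (8 + 1 - 2) - 127*(-90) = (8 + 1 - 1*2) + 11430 = (8 + 1 - 2) + 11430 = 7 + 11430 = 11437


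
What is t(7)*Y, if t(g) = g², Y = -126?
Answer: -6174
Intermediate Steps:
t(7)*Y = 7²*(-126) = 49*(-126) = -6174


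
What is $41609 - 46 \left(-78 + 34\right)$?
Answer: $43633$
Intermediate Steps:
$41609 - 46 \left(-78 + 34\right) = 41609 - -2024 = 41609 + 2024 = 43633$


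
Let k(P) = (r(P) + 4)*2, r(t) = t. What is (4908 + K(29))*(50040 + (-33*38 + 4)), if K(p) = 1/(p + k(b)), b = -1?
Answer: 239462714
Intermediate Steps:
k(P) = 8 + 2*P (k(P) = (P + 4)*2 = (4 + P)*2 = 8 + 2*P)
K(p) = 1/(6 + p) (K(p) = 1/(p + (8 + 2*(-1))) = 1/(p + (8 - 2)) = 1/(p + 6) = 1/(6 + p))
(4908 + K(29))*(50040 + (-33*38 + 4)) = (4908 + 1/(6 + 29))*(50040 + (-33*38 + 4)) = (4908 + 1/35)*(50040 + (-1254 + 4)) = (4908 + 1/35)*(50040 - 1250) = (171781/35)*48790 = 239462714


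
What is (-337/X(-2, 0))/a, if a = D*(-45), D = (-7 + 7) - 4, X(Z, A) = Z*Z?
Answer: -337/720 ≈ -0.46806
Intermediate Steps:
X(Z, A) = Z²
D = -4 (D = 0 - 4 = -4)
a = 180 (a = -4*(-45) = 180)
(-337/X(-2, 0))/a = -337/((-2)²)/180 = -337/4*(1/180) = -337*¼*(1/180) = -337/4*1/180 = -337/720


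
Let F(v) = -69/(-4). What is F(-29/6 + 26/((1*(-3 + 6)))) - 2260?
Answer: -8971/4 ≈ -2242.8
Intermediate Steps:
F(v) = 69/4 (F(v) = -69*(-1/4) = 69/4)
F(-29/6 + 26/((1*(-3 + 6)))) - 2260 = 69/4 - 2260 = -8971/4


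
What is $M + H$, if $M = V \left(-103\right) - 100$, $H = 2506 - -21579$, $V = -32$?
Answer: $27281$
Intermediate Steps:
$H = 24085$ ($H = 2506 + 21579 = 24085$)
$M = 3196$ ($M = \left(-32\right) \left(-103\right) - 100 = 3296 - 100 = 3196$)
$M + H = 3196 + 24085 = 27281$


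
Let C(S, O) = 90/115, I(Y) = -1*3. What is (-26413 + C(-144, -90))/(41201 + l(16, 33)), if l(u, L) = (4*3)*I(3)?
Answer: -607481/946795 ≈ -0.64162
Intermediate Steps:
I(Y) = -3
l(u, L) = -36 (l(u, L) = (4*3)*(-3) = 12*(-3) = -36)
C(S, O) = 18/23 (C(S, O) = 90*(1/115) = 18/23)
(-26413 + C(-144, -90))/(41201 + l(16, 33)) = (-26413 + 18/23)/(41201 - 36) = -607481/23/41165 = -607481/23*1/41165 = -607481/946795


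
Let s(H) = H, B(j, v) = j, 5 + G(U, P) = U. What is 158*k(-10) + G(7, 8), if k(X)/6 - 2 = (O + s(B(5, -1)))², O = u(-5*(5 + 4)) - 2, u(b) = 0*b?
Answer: 10430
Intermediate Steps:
G(U, P) = -5 + U
u(b) = 0
O = -2 (O = 0 - 2 = -2)
k(X) = 66 (k(X) = 12 + 6*(-2 + 5)² = 12 + 6*3² = 12 + 6*9 = 12 + 54 = 66)
158*k(-10) + G(7, 8) = 158*66 + (-5 + 7) = 10428 + 2 = 10430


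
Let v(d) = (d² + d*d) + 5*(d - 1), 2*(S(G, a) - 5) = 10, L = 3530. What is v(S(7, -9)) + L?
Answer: 3775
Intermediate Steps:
S(G, a) = 10 (S(G, a) = 5 + (½)*10 = 5 + 5 = 10)
v(d) = -5 + 2*d² + 5*d (v(d) = (d² + d²) + 5*(-1 + d) = 2*d² + (-5 + 5*d) = -5 + 2*d² + 5*d)
v(S(7, -9)) + L = (-5 + 2*10² + 5*10) + 3530 = (-5 + 2*100 + 50) + 3530 = (-5 + 200 + 50) + 3530 = 245 + 3530 = 3775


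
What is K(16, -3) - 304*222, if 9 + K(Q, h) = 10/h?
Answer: -202501/3 ≈ -67500.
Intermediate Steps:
K(Q, h) = -9 + 10/h
K(16, -3) - 304*222 = (-9 + 10/(-3)) - 304*222 = (-9 + 10*(-1/3)) - 67488 = (-9 - 10/3) - 67488 = -37/3 - 67488 = -202501/3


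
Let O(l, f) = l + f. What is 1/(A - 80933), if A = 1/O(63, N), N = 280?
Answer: -343/27760018 ≈ -1.2356e-5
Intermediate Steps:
O(l, f) = f + l
A = 1/343 (A = 1/(280 + 63) = 1/343 ≈ 0.0029155)
1/(A - 80933) = 1/(1/343 - 80933) = 1/(-27760018/343) = -343/27760018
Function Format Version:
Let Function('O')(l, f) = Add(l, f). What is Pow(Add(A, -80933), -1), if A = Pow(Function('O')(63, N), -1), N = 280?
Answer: Rational(-343, 27760018) ≈ -1.2356e-5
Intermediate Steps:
Function('O')(l, f) = Add(f, l)
A = Rational(1, 343) (A = Pow(Add(280, 63), -1) = Pow(343, -1) = Rational(1, 343) ≈ 0.0029155)
Pow(Add(A, -80933), -1) = Pow(Add(Rational(1, 343), -80933), -1) = Pow(Rational(-27760018, 343), -1) = Rational(-343, 27760018)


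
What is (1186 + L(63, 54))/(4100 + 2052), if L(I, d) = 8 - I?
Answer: 1131/6152 ≈ 0.18384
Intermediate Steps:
(1186 + L(63, 54))/(4100 + 2052) = (1186 + (8 - 1*63))/(4100 + 2052) = (1186 + (8 - 63))/6152 = (1186 - 55)*(1/6152) = 1131*(1/6152) = 1131/6152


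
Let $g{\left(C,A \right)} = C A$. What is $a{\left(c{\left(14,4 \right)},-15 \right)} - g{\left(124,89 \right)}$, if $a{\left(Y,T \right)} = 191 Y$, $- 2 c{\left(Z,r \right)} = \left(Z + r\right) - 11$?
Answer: $- \frac{23409}{2} \approx -11705.0$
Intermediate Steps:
$c{\left(Z,r \right)} = \frac{11}{2} - \frac{Z}{2} - \frac{r}{2}$ ($c{\left(Z,r \right)} = - \frac{\left(Z + r\right) - 11}{2} = - \frac{-11 + Z + r}{2} = \frac{11}{2} - \frac{Z}{2} - \frac{r}{2}$)
$g{\left(C,A \right)} = A C$
$a{\left(c{\left(14,4 \right)},-15 \right)} - g{\left(124,89 \right)} = 191 \left(\frac{11}{2} - 7 - 2\right) - 89 \cdot 124 = 191 \left(\frac{11}{2} - 7 - 2\right) - 11036 = 191 \left(- \frac{7}{2}\right) - 11036 = - \frac{1337}{2} - 11036 = - \frac{23409}{2}$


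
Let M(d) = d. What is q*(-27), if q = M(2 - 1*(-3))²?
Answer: -675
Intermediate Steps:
q = 25 (q = (2 - 1*(-3))² = (2 + 3)² = 5² = 25)
q*(-27) = 25*(-27) = -675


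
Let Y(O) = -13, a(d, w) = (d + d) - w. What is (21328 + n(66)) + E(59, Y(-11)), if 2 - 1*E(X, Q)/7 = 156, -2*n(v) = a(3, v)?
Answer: 20280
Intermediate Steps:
a(d, w) = -w + 2*d (a(d, w) = 2*d - w = -w + 2*d)
n(v) = -3 + v/2 (n(v) = -(-v + 2*3)/2 = -(-v + 6)/2 = -(6 - v)/2 = -3 + v/2)
E(X, Q) = -1078 (E(X, Q) = 14 - 7*156 = 14 - 1092 = -1078)
(21328 + n(66)) + E(59, Y(-11)) = (21328 + (-3 + (1/2)*66)) - 1078 = (21328 + (-3 + 33)) - 1078 = (21328 + 30) - 1078 = 21358 - 1078 = 20280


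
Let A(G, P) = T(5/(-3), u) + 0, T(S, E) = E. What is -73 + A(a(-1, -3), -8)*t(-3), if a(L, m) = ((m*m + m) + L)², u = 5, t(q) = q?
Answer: -88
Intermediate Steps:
a(L, m) = (L + m + m²)² (a(L, m) = ((m² + m) + L)² = ((m + m²) + L)² = (L + m + m²)²)
A(G, P) = 5 (A(G, P) = 5 + 0 = 5)
-73 + A(a(-1, -3), -8)*t(-3) = -73 + 5*(-3) = -73 - 15 = -88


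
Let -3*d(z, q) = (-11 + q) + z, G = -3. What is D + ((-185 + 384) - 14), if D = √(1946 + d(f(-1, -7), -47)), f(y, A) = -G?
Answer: 185 + √17679/3 ≈ 229.32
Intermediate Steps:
f(y, A) = 3 (f(y, A) = -1*(-3) = 3)
d(z, q) = 11/3 - q/3 - z/3 (d(z, q) = -((-11 + q) + z)/3 = -(-11 + q + z)/3 = 11/3 - q/3 - z/3)
D = √17679/3 (D = √(1946 + (11/3 - ⅓*(-47) - ⅓*3)) = √(1946 + (11/3 + 47/3 - 1)) = √(1946 + 55/3) = √(5893/3) = √17679/3 ≈ 44.321)
D + ((-185 + 384) - 14) = √17679/3 + ((-185 + 384) - 14) = √17679/3 + (199 - 14) = √17679/3 + 185 = 185 + √17679/3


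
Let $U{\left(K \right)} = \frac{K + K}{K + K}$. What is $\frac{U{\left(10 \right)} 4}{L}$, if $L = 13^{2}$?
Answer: $\frac{4}{169} \approx 0.023669$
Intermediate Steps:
$L = 169$
$U{\left(K \right)} = 1$ ($U{\left(K \right)} = \frac{2 K}{2 K} = 2 K \frac{1}{2 K} = 1$)
$\frac{U{\left(10 \right)} 4}{L} = \frac{1 \cdot 4}{169} = 4 \cdot \frac{1}{169} = \frac{4}{169}$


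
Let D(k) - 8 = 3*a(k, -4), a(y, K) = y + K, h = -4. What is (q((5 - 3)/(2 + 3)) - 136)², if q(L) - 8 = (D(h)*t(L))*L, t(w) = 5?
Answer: 25600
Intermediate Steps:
a(y, K) = K + y
D(k) = -4 + 3*k (D(k) = 8 + 3*(-4 + k) = 8 + (-12 + 3*k) = -4 + 3*k)
q(L) = 8 - 80*L (q(L) = 8 + ((-4 + 3*(-4))*5)*L = 8 + ((-4 - 12)*5)*L = 8 + (-16*5)*L = 8 - 80*L)
(q((5 - 3)/(2 + 3)) - 136)² = ((8 - 80*(5 - 3)/(2 + 3)) - 136)² = ((8 - 160/5) - 136)² = ((8 - 80*⅖) - 136)² = ((8 - 32) - 136)² = (-24 - 136)² = (-160)² = 25600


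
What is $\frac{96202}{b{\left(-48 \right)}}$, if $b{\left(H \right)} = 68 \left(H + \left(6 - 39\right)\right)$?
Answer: $- \frac{48101}{2754} \approx -17.466$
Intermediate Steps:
$b{\left(H \right)} = -2244 + 68 H$ ($b{\left(H \right)} = 68 \left(H - 33\right) = 68 \left(-33 + H\right) = -2244 + 68 H$)
$\frac{96202}{b{\left(-48 \right)}} = \frac{96202}{-2244 + 68 \left(-48\right)} = \frac{96202}{-2244 - 3264} = \frac{96202}{-5508} = 96202 \left(- \frac{1}{5508}\right) = - \frac{48101}{2754}$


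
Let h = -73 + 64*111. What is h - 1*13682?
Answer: -6651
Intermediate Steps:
h = 7031 (h = -73 + 7104 = 7031)
h - 1*13682 = 7031 - 1*13682 = 7031 - 13682 = -6651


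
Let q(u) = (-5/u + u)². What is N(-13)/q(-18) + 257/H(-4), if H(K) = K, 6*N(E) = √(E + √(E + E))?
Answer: -257/4 + 54*√(-13 + I*√26)/101761 ≈ -64.25 + 0.0019485*I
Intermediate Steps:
N(E) = √(E + √2*√E)/6 (N(E) = √(E + √(E + E))/6 = √(E + √(2*E))/6 = √(E + √2*√E)/6)
q(u) = (u - 5/u)²
N(-13)/q(-18) + 257/H(-4) = (√(-13 + √2*√(-13))/6)/(((-5 + (-18)²)²/(-18)²)) + 257/(-4) = (√(-13 + √2*(I*√13))/6)/(((-5 + 324)²/324)) + 257*(-¼) = (√(-13 + I*√26)/6)/(((1/324)*319²)) - 257/4 = (√(-13 + I*√26)/6)/(((1/324)*101761)) - 257/4 = (√(-13 + I*√26)/6)/(101761/324) - 257/4 = (√(-13 + I*√26)/6)*(324/101761) - 257/4 = 54*√(-13 + I*√26)/101761 - 257/4 = -257/4 + 54*√(-13 + I*√26)/101761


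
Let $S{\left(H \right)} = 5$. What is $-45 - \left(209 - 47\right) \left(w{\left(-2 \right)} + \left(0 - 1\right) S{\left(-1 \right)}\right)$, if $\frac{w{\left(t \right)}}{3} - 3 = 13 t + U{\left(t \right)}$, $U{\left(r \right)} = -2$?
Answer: $12915$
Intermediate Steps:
$w{\left(t \right)} = 3 + 39 t$ ($w{\left(t \right)} = 9 + 3 \left(13 t - 2\right) = 9 + 3 \left(-2 + 13 t\right) = 9 + \left(-6 + 39 t\right) = 3 + 39 t$)
$-45 - \left(209 - 47\right) \left(w{\left(-2 \right)} + \left(0 - 1\right) S{\left(-1 \right)}\right) = -45 - \left(209 - 47\right) \left(\left(3 + 39 \left(-2\right)\right) + \left(0 - 1\right) 5\right) = -45 - 162 \left(\left(3 - 78\right) + \left(0 - 1\right) 5\right) = -45 - 162 \left(-75 - 5\right) = -45 - 162 \left(-80\right) = -45 - -12960 = -45 + 12960 = 12915$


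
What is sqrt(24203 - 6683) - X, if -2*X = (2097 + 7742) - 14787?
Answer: -2474 + 4*sqrt(1095) ≈ -2341.6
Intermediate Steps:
X = 2474 (X = -((2097 + 7742) - 14787)/2 = -(9839 - 14787)/2 = -1/2*(-4948) = 2474)
sqrt(24203 - 6683) - X = sqrt(24203 - 6683) - 1*2474 = sqrt(17520) - 2474 = 4*sqrt(1095) - 2474 = -2474 + 4*sqrt(1095)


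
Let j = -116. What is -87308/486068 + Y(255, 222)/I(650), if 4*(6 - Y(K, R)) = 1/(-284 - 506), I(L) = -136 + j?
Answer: -19685360477/96766417440 ≈ -0.20343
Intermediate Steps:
I(L) = -252 (I(L) = -136 - 116 = -252)
Y(K, R) = 18961/3160 (Y(K, R) = 6 - 1/(4*(-284 - 506)) = 6 - ¼/(-790) = 6 - ¼*(-1/790) = 6 + 1/3160 = 18961/3160)
-87308/486068 + Y(255, 222)/I(650) = -87308/486068 + (18961/3160)/(-252) = -87308*1/486068 + (18961/3160)*(-1/252) = -21827/121517 - 18961/796320 = -19685360477/96766417440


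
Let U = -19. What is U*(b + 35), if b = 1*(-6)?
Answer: -551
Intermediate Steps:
b = -6
U*(b + 35) = -19*(-6 + 35) = -19*29 = -551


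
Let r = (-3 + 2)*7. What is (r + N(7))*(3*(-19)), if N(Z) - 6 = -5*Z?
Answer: 2052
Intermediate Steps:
N(Z) = 6 - 5*Z
r = -7 (r = -1*7 = -7)
(r + N(7))*(3*(-19)) = (-7 + (6 - 5*7))*(3*(-19)) = (-7 + (6 - 35))*(-57) = (-7 - 29)*(-57) = -36*(-57) = 2052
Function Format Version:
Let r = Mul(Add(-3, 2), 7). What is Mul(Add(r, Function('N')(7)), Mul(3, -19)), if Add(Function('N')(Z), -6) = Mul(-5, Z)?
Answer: 2052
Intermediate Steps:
Function('N')(Z) = Add(6, Mul(-5, Z))
r = -7 (r = Mul(-1, 7) = -7)
Mul(Add(r, Function('N')(7)), Mul(3, -19)) = Mul(Add(-7, Add(6, Mul(-5, 7))), Mul(3, -19)) = Mul(Add(-7, Add(6, -35)), -57) = Mul(Add(-7, -29), -57) = Mul(-36, -57) = 2052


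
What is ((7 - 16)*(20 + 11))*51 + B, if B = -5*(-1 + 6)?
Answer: -14254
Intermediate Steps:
B = -25 (B = -5*5 = -25)
((7 - 16)*(20 + 11))*51 + B = ((7 - 16)*(20 + 11))*51 - 25 = -9*31*51 - 25 = -279*51 - 25 = -14229 - 25 = -14254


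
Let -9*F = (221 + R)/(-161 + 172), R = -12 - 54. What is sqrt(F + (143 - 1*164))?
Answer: I*sqrt(24574)/33 ≈ 4.7503*I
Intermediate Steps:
R = -66
F = -155/99 (F = -(221 - 66)/(9*(-161 + 172)) = -155/(9*11) = -1/9*155/11 = -155/99 ≈ -1.5657)
sqrt(F + (143 - 1*164)) = sqrt(-155/99 + (143 - 1*164)) = sqrt(-155/99 + (143 - 164)) = sqrt(-155/99 - 21) = sqrt(-2234/99) = I*sqrt(24574)/33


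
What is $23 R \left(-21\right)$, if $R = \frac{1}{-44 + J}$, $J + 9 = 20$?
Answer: $\frac{161}{11} \approx 14.636$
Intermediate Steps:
$J = 11$ ($J = -9 + 20 = 11$)
$R = - \frac{1}{33}$ ($R = \frac{1}{-44 + 11} = \frac{1}{-33} = - \frac{1}{33} \approx -0.030303$)
$23 R \left(-21\right) = 23 \left(- \frac{1}{33}\right) \left(-21\right) = \left(- \frac{23}{33}\right) \left(-21\right) = \frac{161}{11}$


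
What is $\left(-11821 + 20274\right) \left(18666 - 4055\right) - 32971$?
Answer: $123473812$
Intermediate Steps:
$\left(-11821 + 20274\right) \left(18666 - 4055\right) - 32971 = 8453 \cdot 14611 - 32971 = 123506783 - 32971 = 123473812$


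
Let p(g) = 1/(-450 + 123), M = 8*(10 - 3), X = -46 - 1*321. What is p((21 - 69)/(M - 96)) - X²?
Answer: -44043304/327 ≈ -1.3469e+5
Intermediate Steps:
X = -367 (X = -46 - 321 = -367)
M = 56 (M = 8*7 = 56)
p(g) = -1/327 (p(g) = 1/(-327) = -1/327)
p((21 - 69)/(M - 96)) - X² = -1/327 - 1*(-367)² = -1/327 - 1*134689 = -1/327 - 134689 = -44043304/327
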